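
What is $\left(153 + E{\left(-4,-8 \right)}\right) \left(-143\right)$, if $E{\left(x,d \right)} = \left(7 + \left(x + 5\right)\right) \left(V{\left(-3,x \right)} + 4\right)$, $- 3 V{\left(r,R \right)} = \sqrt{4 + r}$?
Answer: $- \frac{78221}{3} \approx -26074.0$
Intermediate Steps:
$V{\left(r,R \right)} = - \frac{\sqrt{4 + r}}{3}$
$E{\left(x,d \right)} = 44 + \frac{11 x}{3}$ ($E{\left(x,d \right)} = \left(7 + \left(x + 5\right)\right) \left(- \frac{\sqrt{4 - 3}}{3} + 4\right) = \left(7 + \left(5 + x\right)\right) \left(- \frac{\sqrt{1}}{3} + 4\right) = \left(12 + x\right) \left(\left(- \frac{1}{3}\right) 1 + 4\right) = \left(12 + x\right) \left(- \frac{1}{3} + 4\right) = \left(12 + x\right) \frac{11}{3} = 44 + \frac{11 x}{3}$)
$\left(153 + E{\left(-4,-8 \right)}\right) \left(-143\right) = \left(153 + \left(44 + \frac{11}{3} \left(-4\right)\right)\right) \left(-143\right) = \left(153 + \left(44 - \frac{44}{3}\right)\right) \left(-143\right) = \left(153 + \frac{88}{3}\right) \left(-143\right) = \frac{547}{3} \left(-143\right) = - \frac{78221}{3}$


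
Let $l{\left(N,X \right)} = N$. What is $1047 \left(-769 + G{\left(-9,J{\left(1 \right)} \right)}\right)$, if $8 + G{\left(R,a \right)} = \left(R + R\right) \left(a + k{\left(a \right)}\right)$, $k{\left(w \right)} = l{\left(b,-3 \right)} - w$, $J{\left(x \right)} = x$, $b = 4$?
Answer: $-888903$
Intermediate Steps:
$k{\left(w \right)} = 4 - w$
$G{\left(R,a \right)} = -8 + 8 R$ ($G{\left(R,a \right)} = -8 + \left(R + R\right) \left(a - \left(-4 + a\right)\right) = -8 + 2 R 4 = -8 + 8 R$)
$1047 \left(-769 + G{\left(-9,J{\left(1 \right)} \right)}\right) = 1047 \left(-769 + \left(-8 + 8 \left(-9\right)\right)\right) = 1047 \left(-769 - 80\right) = 1047 \left(-849\right) = -888903$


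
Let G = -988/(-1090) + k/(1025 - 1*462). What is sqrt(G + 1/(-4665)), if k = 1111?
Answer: sqrt(235993433285869170)/286277055 ≈ 1.6969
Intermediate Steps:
G = 883617/306835 (G = -988/(-1090) + 1111/(1025 - 1*462) = -988*(-1/1090) + 1111/(1025 - 462) = 494/545 + 1111/563 = 883617/306835 ≈ 2.8798)
sqrt(G + 1/(-4665)) = sqrt(883617/306835 + 1/(-4665)) = sqrt(883617/306835 - 1/4665) = sqrt(824353294/286277055) = sqrt(235993433285869170)/286277055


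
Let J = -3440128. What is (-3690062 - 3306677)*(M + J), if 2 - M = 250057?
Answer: 25819247313237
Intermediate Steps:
M = -250055 (M = 2 - 1*250057 = 2 - 250057 = -250055)
(-3690062 - 3306677)*(M + J) = (-3690062 - 3306677)*(-250055 - 3440128) = -6996739*(-3690183) = 25819247313237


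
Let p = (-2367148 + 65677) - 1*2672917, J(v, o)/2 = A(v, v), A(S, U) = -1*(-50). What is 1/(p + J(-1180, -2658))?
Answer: -1/4974288 ≈ -2.0103e-7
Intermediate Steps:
A(S, U) = 50
J(v, o) = 100 (J(v, o) = 2*50 = 100)
p = -4974388 (p = -2301471 - 2672917 = -4974388)
1/(p + J(-1180, -2658)) = 1/(-4974388 + 100) = 1/(-4974288) = -1/4974288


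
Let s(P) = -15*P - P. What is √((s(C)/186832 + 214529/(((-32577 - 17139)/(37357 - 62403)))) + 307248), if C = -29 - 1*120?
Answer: √3888115742079438012706/96755622 ≈ 644.46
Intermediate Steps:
C = -149 (C = -29 - 120 = -149)
s(P) = -16*P
√((s(C)/186832 + 214529/(((-32577 - 17139)/(37357 - 62403)))) + 307248) = √((-16*(-149)/186832 + 214529/(((-32577 - 17139)/(37357 - 62403)))) + 307248) = √((2384*(1/186832) + 214529/((-49716/(-25046)))) + 307248) = √((149/11677 + 214529/((-49716*(-1/25046)))) + 307248) = √((149/11677 + 214529/(24858/12523)) + 307248) = √((149/11677 + 214529*(12523/24858)) + 307248) = √((149/11677 + 2686546667/24858) + 307248) = √(31370809134401/290266866 + 307248) = √(120554723179169/290266866) = √3888115742079438012706/96755622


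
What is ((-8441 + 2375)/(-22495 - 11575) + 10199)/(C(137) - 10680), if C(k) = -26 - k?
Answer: -173742998/184710505 ≈ -0.94062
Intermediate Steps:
((-8441 + 2375)/(-22495 - 11575) + 10199)/(C(137) - 10680) = ((-8441 + 2375)/(-22495 - 11575) + 10199)/((-26 - 1*137) - 10680) = (-6066/(-34070) + 10199)/((-26 - 137) - 10680) = (-6066*(-1/34070) + 10199)/(-163 - 10680) = (3033/17035 + 10199)/(-10843) = (173742998/17035)*(-1/10843) = -173742998/184710505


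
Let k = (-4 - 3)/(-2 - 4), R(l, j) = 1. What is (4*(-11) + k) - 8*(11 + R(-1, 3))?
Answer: -833/6 ≈ -138.83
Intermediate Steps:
k = 7/6 (k = -7/(-6) = -7*(-1/6) = 7/6 ≈ 1.1667)
(4*(-11) + k) - 8*(11 + R(-1, 3)) = (4*(-11) + 7/6) - 8*(11 + 1) = (-44 + 7/6) - 8*12 = -257/6 - 96 = -833/6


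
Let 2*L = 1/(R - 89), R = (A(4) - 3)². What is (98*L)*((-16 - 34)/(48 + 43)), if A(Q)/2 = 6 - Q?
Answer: 175/572 ≈ 0.30594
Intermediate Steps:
A(Q) = 12 - 2*Q (A(Q) = 2*(6 - Q) = 12 - 2*Q)
R = 1 (R = ((12 - 2*4) - 3)² = ((12 - 8) - 3)² = (4 - 3)² = 1² = 1)
L = -1/176 (L = 1/(2*(1 - 89)) = (½)/(-88) = (½)*(-1/88) = -1/176 ≈ -0.0056818)
(98*L)*((-16 - 34)/(48 + 43)) = (98*(-1/176))*((-16 - 34)/(48 + 43)) = -(-1225)/(44*91) = -49/88*(-50/91) = 175/572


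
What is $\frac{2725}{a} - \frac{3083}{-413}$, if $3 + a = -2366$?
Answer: $\frac{6178202}{978397} \approx 6.3146$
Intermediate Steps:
$a = -2369$ ($a = -3 - 2366 = -2369$)
$\frac{2725}{a} - \frac{3083}{-413} = \frac{2725}{-2369} - \frac{3083}{-413} = 2725 \left(- \frac{1}{2369}\right) - - \frac{3083}{413} = - \frac{2725}{2369} + \frac{3083}{413} = \frac{6178202}{978397}$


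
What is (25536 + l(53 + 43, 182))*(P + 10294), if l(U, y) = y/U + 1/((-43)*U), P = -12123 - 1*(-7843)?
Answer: 316999242031/2064 ≈ 1.5358e+8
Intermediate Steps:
P = -4280 (P = -12123 + 7843 = -4280)
l(U, y) = -1/(43*U) + y/U (l(U, y) = y/U - 1/(43*U) = -1/(43*U) + y/U)
(25536 + l(53 + 43, 182))*(P + 10294) = (25536 + (-1/43 + 182)/(53 + 43))*(-4280 + 10294) = (25536 + (7825/43)/96)*6014 = (25536 + (1/96)*(7825/43))*6014 = (25536 + 7825/4128)*6014 = (105420433/4128)*6014 = 316999242031/2064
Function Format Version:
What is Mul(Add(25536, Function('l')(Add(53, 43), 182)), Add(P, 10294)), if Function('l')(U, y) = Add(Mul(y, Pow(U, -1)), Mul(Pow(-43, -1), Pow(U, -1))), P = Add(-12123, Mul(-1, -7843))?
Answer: Rational(316999242031, 2064) ≈ 1.5358e+8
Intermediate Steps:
P = -4280 (P = Add(-12123, 7843) = -4280)
Function('l')(U, y) = Add(Mul(Rational(-1, 43), Pow(U, -1)), Mul(y, Pow(U, -1))) (Function('l')(U, y) = Add(Mul(y, Pow(U, -1)), Mul(Rational(-1, 43), Pow(U, -1))) = Add(Mul(Rational(-1, 43), Pow(U, -1)), Mul(y, Pow(U, -1))))
Mul(Add(25536, Function('l')(Add(53, 43), 182)), Add(P, 10294)) = Mul(Add(25536, Mul(Pow(Add(53, 43), -1), Add(Rational(-1, 43), 182))), Add(-4280, 10294)) = Mul(Add(25536, Mul(Pow(96, -1), Rational(7825, 43))), 6014) = Mul(Add(25536, Mul(Rational(1, 96), Rational(7825, 43))), 6014) = Mul(Add(25536, Rational(7825, 4128)), 6014) = Mul(Rational(105420433, 4128), 6014) = Rational(316999242031, 2064)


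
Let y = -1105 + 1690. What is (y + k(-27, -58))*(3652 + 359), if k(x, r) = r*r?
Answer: 15839439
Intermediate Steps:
k(x, r) = r²
y = 585
(y + k(-27, -58))*(3652 + 359) = (585 + (-58)²)*(3652 + 359) = (585 + 3364)*4011 = 3949*4011 = 15839439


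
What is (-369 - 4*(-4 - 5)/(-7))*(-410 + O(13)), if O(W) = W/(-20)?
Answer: 21509847/140 ≈ 1.5364e+5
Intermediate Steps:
O(W) = -W/20 (O(W) = W*(-1/20) = -W/20)
(-369 - 4*(-4 - 5)/(-7))*(-410 + O(13)) = (-369 - 4*(-4 - 5)/(-7))*(-410 - 1/20*13) = (-369 - 4*(-9)*(-1/7))*(-410 - 13/20) = (-369 + 36*(-1/7))*(-8213/20) = (-369 - 36/7)*(-8213/20) = -2619/7*(-8213/20) = 21509847/140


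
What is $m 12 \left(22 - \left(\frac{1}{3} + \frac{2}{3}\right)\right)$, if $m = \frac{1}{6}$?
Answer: $42$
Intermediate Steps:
$m = \frac{1}{6} \approx 0.16667$
$m 12 \left(22 - \left(\frac{1}{3} + \frac{2}{3}\right)\right) = \frac{12 \left(22 - \left(\frac{1}{3} + \frac{2}{3}\right)\right)}{6} = \frac{12 \left(22 - 1\right)}{6} = \frac{12 \cdot 21}{6} = \frac{1}{6} \cdot 252 = 42$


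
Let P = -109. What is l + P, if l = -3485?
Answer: -3594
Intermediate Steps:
l + P = -3485 - 109 = -3594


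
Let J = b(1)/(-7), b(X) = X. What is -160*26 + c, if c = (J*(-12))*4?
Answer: -29072/7 ≈ -4153.1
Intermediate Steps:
J = -⅐ (J = 1/(-7) = 1*(-⅐) = -⅐ ≈ -0.14286)
c = 48/7 (c = -⅐*(-12)*4 = (12/7)*4 = 48/7 ≈ 6.8571)
-160*26 + c = -160*26 + 48/7 = -4160 + 48/7 = -29072/7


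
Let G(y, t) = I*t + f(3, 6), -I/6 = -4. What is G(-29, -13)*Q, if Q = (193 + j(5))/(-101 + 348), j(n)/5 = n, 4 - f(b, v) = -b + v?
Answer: -67798/247 ≈ -274.49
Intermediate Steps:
I = 24 (I = -6*(-4) = 24)
f(b, v) = 4 + b - v (f(b, v) = 4 - (-b + v) = 4 - (v - b) = 4 + (b - v) = 4 + b - v)
G(y, t) = 1 + 24*t (G(y, t) = 24*t + (4 + 3 - 1*6) = 24*t + (4 + 3 - 6) = 24*t + 1 = 1 + 24*t)
j(n) = 5*n
Q = 218/247 (Q = (193 + 5*5)/(-101 + 348) = (193 + 25)/247 = 218*(1/247) = 218/247 ≈ 0.88259)
G(-29, -13)*Q = (1 + 24*(-13))*(218/247) = (1 - 312)*(218/247) = -311*218/247 = -67798/247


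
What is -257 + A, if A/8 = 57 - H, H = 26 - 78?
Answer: 615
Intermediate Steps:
H = -52
A = 872 (A = 8*(57 - 1*(-52)) = 8*(57 + 52) = 8*109 = 872)
-257 + A = -257 + 872 = 615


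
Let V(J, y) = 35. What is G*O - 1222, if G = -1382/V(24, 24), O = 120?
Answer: -41722/7 ≈ -5960.3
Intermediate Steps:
G = -1382/35 ≈ -39.486
G*O - 1222 = -1382/35*120 - 1222 = -33168/7 - 1222 = -41722/7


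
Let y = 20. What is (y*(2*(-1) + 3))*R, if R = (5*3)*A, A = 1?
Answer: 300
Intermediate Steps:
R = 15 (R = (5*3)*1 = 15*1 = 15)
(y*(2*(-1) + 3))*R = (20*(2*(-1) + 3))*15 = (20*(-2 + 3))*15 = (20*1)*15 = 20*15 = 300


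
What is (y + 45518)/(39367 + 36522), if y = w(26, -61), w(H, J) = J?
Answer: 45457/75889 ≈ 0.59899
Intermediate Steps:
y = -61
(y + 45518)/(39367 + 36522) = (-61 + 45518)/(39367 + 36522) = 45457/75889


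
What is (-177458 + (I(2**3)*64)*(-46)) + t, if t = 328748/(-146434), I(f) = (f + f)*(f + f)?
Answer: -68174123848/73217 ≈ -9.3112e+5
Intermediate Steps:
I(f) = 4*f**2 (I(f) = (2*f)*(2*f) = 4*f**2)
t = -164374/73217 (t = 328748*(-1/146434) = -164374/73217 ≈ -2.2450)
(-177458 + (I(2**3)*64)*(-46)) + t = (-177458 + ((4*(2**3)**2)*64)*(-46)) - 164374/73217 = (-177458 + ((4*8**2)*64)*(-46)) - 164374/73217 = (-177458 + ((4*64)*64)*(-46)) - 164374/73217 = (-177458 + (256*64)*(-46)) - 164374/73217 = (-177458 + 16384*(-46)) - 164374/73217 = (-177458 - 753664) - 164374/73217 = -931122 - 164374/73217 = -68174123848/73217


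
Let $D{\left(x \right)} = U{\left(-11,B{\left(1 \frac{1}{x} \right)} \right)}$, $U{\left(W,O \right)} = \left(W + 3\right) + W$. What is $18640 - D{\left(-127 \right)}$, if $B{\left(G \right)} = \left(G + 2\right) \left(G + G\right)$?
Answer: $18659$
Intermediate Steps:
$B{\left(G \right)} = 2 G \left(2 + G\right)$ ($B{\left(G \right)} = \left(2 + G\right) 2 G = 2 G \left(2 + G\right)$)
$U{\left(W,O \right)} = 3 + 2 W$ ($U{\left(W,O \right)} = \left(3 + W\right) + W = 3 + 2 W$)
$D{\left(x \right)} = -19$ ($D{\left(x \right)} = 3 + 2 \left(-11\right) = 3 - 22 = -19$)
$18640 - D{\left(-127 \right)} = 18640 - -19 = 18640 + 19 = 18659$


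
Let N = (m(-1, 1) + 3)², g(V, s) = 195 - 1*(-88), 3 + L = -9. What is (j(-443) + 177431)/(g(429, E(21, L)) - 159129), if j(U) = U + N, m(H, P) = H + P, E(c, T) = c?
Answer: -176997/158846 ≈ -1.1143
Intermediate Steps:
L = -12 (L = -3 - 9 = -12)
g(V, s) = 283 (g(V, s) = 195 + 88 = 283)
N = 9 (N = ((-1 + 1) + 3)² = (0 + 3)² = 3² = 9)
j(U) = 9 + U (j(U) = U + 9 = 9 + U)
(j(-443) + 177431)/(g(429, E(21, L)) - 159129) = ((9 - 443) + 177431)/(283 - 159129) = (-434 + 177431)/(-158846) = 176997*(-1/158846) = -176997/158846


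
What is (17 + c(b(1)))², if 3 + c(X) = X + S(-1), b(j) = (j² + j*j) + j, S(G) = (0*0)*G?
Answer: 289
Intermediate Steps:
S(G) = 0 (S(G) = 0*G = 0)
b(j) = j + 2*j² (b(j) = (j² + j²) + j = 2*j² + j = j + 2*j²)
c(X) = -3 + X (c(X) = -3 + (X + 0) = -3 + X)
(17 + c(b(1)))² = (17 + (-3 + 1*(1 + 2*1)))² = (17 + (-3 + 1*(1 + 2)))² = (17 + (-3 + 1*3))² = (17 + (-3 + 3))² = (17 + 0)² = 17² = 289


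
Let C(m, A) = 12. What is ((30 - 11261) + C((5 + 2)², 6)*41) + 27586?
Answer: 16847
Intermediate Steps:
((30 - 11261) + C((5 + 2)², 6)*41) + 27586 = ((30 - 11261) + 12*41) + 27586 = (-11231 + 492) + 27586 = -10739 + 27586 = 16847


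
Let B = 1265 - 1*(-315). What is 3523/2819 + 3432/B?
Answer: 3810287/1113505 ≈ 3.4219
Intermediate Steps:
B = 1580 (B = 1265 + 315 = 1580)
3523/2819 + 3432/B = 3523/2819 + 3432/1580 = 3523*(1/2819) + 3432*(1/1580) = 3523/2819 + 858/395 = 3810287/1113505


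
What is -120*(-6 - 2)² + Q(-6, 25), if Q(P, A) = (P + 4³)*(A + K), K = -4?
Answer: -6462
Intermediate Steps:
Q(P, A) = (-4 + A)*(64 + P) (Q(P, A) = (P + 4³)*(A - 4) = (P + 64)*(-4 + A) = (64 + P)*(-4 + A) = (-4 + A)*(64 + P))
-120*(-6 - 2)² + Q(-6, 25) = -120*(-6 - 2)² + (-256 - 4*(-6) + 64*25 + 25*(-6)) = -120*(-8)² + (-256 + 24 + 1600 - 150) = -120*64 + 1218 = -7680 + 1218 = -6462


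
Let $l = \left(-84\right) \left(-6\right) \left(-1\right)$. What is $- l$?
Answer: $504$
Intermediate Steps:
$l = -504$ ($l = 504 \left(-1\right) = -504$)
$- l = \left(-1\right) \left(-504\right) = 504$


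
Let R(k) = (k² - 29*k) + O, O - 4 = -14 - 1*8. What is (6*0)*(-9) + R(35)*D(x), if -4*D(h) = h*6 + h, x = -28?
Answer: 9408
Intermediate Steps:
O = -18 (O = 4 + (-14 - 1*8) = 4 + (-14 - 8) = 4 - 22 = -18)
R(k) = -18 + k² - 29*k (R(k) = (k² - 29*k) - 18 = -18 + k² - 29*k)
D(h) = -7*h/4 (D(h) = -(h*6 + h)/4 = -(6*h + h)/4 = -7*h/4)
(6*0)*(-9) + R(35)*D(x) = (6*0)*(-9) + (-18 + 35² - 29*35)*(-7/4*(-28)) = 0*(-9) + (-18 + 1225 - 1015)*49 = 0 + 192*49 = 0 + 9408 = 9408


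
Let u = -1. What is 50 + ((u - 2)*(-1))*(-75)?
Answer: -175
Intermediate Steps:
50 + ((u - 2)*(-1))*(-75) = 50 + ((-1 - 2)*(-1))*(-75) = 50 - 3*(-1)*(-75) = 50 + 3*(-75) = 50 - 225 = -175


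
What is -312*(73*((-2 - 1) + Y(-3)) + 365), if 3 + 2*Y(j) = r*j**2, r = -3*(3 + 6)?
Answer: 2755896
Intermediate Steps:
r = -27 (r = -3*9 = -27)
Y(j) = -3/2 - 27*j**2/2 (Y(j) = -3/2 + (-27*j**2)/2 = -3/2 - 27*j**2/2)
-312*(73*((-2 - 1) + Y(-3)) + 365) = -312*(73*((-2 - 1) + (-3/2 - 27/2*(-3)**2)) + 365) = -312*(73*(-3 + (-3/2 - 27/2*9)) + 365) = -312*(73*(-3 + (-3/2 - 243/2)) + 365) = -312*(73*(-3 - 123) + 365) = -312*(73*(-126) + 365) = -312*(-9198 + 365) = -312*(-8833) = 2755896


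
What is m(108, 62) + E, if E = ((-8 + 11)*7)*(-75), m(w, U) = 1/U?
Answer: -97649/62 ≈ -1575.0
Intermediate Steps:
E = -1575 (E = (3*7)*(-75) = 21*(-75) = -1575)
m(108, 62) + E = 1/62 - 1575 = -97649/62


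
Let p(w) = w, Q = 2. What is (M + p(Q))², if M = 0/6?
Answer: 4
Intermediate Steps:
M = 0 (M = 0*(⅙) = 0)
(M + p(Q))² = (0 + 2)² = 2² = 4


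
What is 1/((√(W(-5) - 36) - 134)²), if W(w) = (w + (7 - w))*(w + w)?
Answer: (134 - I*√106)⁻² ≈ 5.4715e-5 + 8.4578e-6*I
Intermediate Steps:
W(w) = 14*w (W(w) = 7*(2*w) = 14*w)
1/((√(W(-5) - 36) - 134)²) = 1/((√(14*(-5) - 36) - 134)²) = 1/((√(-70 - 36) - 134)²) = 1/((√(-106) - 134)²) = 1/((I*√106 - 134)²) = 1/((-134 + I*√106)²) = (-134 + I*√106)⁻²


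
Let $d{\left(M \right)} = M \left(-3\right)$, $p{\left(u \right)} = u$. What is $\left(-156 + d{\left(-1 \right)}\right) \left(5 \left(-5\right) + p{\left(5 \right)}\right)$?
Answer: $3060$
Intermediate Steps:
$d{\left(M \right)} = - 3 M$
$\left(-156 + d{\left(-1 \right)}\right) \left(5 \left(-5\right) + p{\left(5 \right)}\right) = \left(-156 - -3\right) \left(5 \left(-5\right) + 5\right) = \left(-156 + 3\right) \left(-25 + 5\right) = \left(-153\right) \left(-20\right) = 3060$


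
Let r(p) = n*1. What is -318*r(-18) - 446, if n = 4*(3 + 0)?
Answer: -4262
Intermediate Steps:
n = 12 (n = 4*3 = 12)
r(p) = 12 (r(p) = 12*1 = 12)
-318*r(-18) - 446 = -318*12 - 446 = -3816 - 446 = -4262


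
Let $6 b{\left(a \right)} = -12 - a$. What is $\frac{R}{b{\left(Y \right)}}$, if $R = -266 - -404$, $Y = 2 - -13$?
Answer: $- \frac{92}{3} \approx -30.667$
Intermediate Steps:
$Y = 15$ ($Y = 2 + 13 = 15$)
$b{\left(a \right)} = -2 - \frac{a}{6}$ ($b{\left(a \right)} = \frac{-12 - a}{6} = -2 - \frac{a}{6}$)
$R = 138$ ($R = -266 + 404 = 138$)
$\frac{R}{b{\left(Y \right)}} = \frac{138}{-2 - \frac{5}{2}} = \frac{138}{- \frac{9}{2}} = 138 \left(- \frac{2}{9}\right) = - \frac{92}{3}$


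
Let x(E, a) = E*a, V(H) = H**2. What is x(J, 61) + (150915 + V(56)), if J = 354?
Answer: 175645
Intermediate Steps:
x(J, 61) + (150915 + V(56)) = 354*61 + (150915 + 56**2) = 21594 + (150915 + 3136) = 21594 + 154051 = 175645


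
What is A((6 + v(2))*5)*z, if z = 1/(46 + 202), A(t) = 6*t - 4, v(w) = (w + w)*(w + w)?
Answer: 82/31 ≈ 2.6452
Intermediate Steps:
v(w) = 4*w² (v(w) = (2*w)*(2*w) = 4*w²)
A(t) = -4 + 6*t
z = 1/248 ≈ 0.0040323
A((6 + v(2))*5)*z = (-4 + 6*((6 + 4*2²)*5))*(1/248) = (-4 + 6*((6 + 4*4)*5))*(1/248) = (-4 + 6*((6 + 16)*5))*(1/248) = (-4 + 6*(22*5))*(1/248) = (-4 + 6*110)*(1/248) = (-4 + 660)*(1/248) = 656*(1/248) = 82/31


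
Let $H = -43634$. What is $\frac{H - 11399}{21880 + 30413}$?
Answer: $- \frac{55033}{52293} \approx -1.0524$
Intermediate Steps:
$\frac{H - 11399}{21880 + 30413} = \frac{-43634 - 11399}{21880 + 30413} = - \frac{55033}{52293}$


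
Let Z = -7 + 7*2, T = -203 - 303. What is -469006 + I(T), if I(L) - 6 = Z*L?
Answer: -472542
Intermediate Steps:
T = -506
Z = 7 (Z = -7 + 14 = 7)
I(L) = 6 + 7*L
-469006 + I(T) = -469006 + (6 + 7*(-506)) = -469006 + (6 - 3542) = -469006 - 3536 = -472542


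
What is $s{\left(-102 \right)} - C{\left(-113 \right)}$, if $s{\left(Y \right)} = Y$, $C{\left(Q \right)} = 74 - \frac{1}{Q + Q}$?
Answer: $- \frac{39777}{226} \approx -176.0$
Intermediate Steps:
$C{\left(Q \right)} = 74 - \frac{1}{2 Q}$
$s{\left(-102 \right)} - C{\left(-113 \right)} = -102 - \left(74 - \frac{1}{2 \left(-113\right)}\right) = -102 - \left(74 - - \frac{1}{226}\right) = -102 - \left(74 + \frac{1}{226}\right) = -102 - \frac{16725}{226} = - \frac{39777}{226}$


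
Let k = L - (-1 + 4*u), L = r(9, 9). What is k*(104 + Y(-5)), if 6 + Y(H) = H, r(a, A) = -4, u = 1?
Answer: -651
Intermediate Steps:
L = -4
Y(H) = -6 + H
k = -7 (k = -4 - (-1 + 4*1) = -4 - (-1 + 4) = -4 - 1*3 = -4 - 3 = -7)
k*(104 + Y(-5)) = -7*(104 + (-6 - 5)) = -7*(104 - 11) = -7*93 = -651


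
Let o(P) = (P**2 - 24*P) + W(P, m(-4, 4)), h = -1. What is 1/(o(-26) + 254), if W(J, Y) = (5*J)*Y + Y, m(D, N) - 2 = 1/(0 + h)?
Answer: 1/1425 ≈ 0.00070175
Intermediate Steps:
m(D, N) = 1 (m(D, N) = 2 + 1/(0 - 1) = 2 + 1/(-1) = 2 - 1 = 1)
W(J, Y) = Y + 5*J*Y (W(J, Y) = 5*J*Y + Y = Y + 5*J*Y)
o(P) = 1 + P**2 - 19*P (o(P) = (P**2 - 24*P) + 1*(1 + 5*P) = (P**2 - 24*P) + (1 + 5*P) = 1 + P**2 - 19*P)
1/(o(-26) + 254) = 1/((1 + (-26)**2 - 19*(-26)) + 254) = 1/((1 + 676 + 494) + 254) = 1/(1171 + 254) = 1/1425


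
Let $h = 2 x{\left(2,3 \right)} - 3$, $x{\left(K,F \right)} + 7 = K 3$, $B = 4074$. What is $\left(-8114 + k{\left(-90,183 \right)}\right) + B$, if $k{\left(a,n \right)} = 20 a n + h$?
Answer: $-333445$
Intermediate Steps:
$x{\left(K,F \right)} = -7 + 3 K$ ($x{\left(K,F \right)} = -7 + K 3 = -7 + 3 K$)
$h = -5$ ($h = 2 \left(-7 + 3 \cdot 2\right) - 3 = 2 \left(-7 + 6\right) - 3 = 2 \left(-1\right) - 3 = -2 - 3 = -5$)
$k{\left(a,n \right)} = -5 + 20 a n$ ($k{\left(a,n \right)} = 20 a n - 5 = -5 + 20 a n$)
$\left(-8114 + k{\left(-90,183 \right)}\right) + B = \left(-8114 + \left(-5 + 20 \left(-90\right) 183\right)\right) + 4074 = \left(-8114 - 329405\right) + 4074 = -337519 + 4074 = -333445$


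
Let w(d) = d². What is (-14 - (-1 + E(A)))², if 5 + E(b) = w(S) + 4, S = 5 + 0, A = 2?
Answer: 1369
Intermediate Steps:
S = 5
E(b) = 24 (E(b) = -5 + (5² + 4) = -5 + (25 + 4) = -5 + 29 = 24)
(-14 - (-1 + E(A)))² = (-14 - (-1 + 24))² = (-14 - 1*23)² = (-14 - 23)² = (-37)² = 1369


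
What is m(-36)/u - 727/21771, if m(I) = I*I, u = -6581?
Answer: -32999603/143274951 ≈ -0.23032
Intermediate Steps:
m(I) = I²
m(-36)/u - 727/21771 = (-36)²/(-6581) - 727/21771 = 1296*(-1/6581) - 727*1/21771 = -1296/6581 - 727/21771 = -32999603/143274951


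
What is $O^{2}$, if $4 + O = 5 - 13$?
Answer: $144$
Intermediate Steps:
$O = -12$ ($O = -4 + \left(5 - 13\right) = -4 - 8 = -12$)
$O^{2} = \left(-12\right)^{2} = 144$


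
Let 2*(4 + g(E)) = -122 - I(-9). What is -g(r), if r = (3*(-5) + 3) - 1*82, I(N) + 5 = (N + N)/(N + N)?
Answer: 63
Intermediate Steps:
I(N) = -4 (I(N) = -5 + (N + N)/(N + N) = -5 + (2*N)/((2*N)) = -5 + (2*N)*(1/(2*N)) = -5 + 1 = -4)
r = -94 (r = (-15 + 3) - 82 = -12 - 82 = -94)
g(E) = -63 (g(E) = -4 + (-122 - 1*(-4))/2 = -4 + (-122 + 4)/2 = -4 + (1/2)*(-118) = -4 - 59 = -63)
-g(r) = -1*(-63) = 63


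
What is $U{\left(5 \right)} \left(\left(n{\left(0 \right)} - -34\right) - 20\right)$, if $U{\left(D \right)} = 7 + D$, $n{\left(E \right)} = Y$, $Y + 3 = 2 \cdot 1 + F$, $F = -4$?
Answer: $108$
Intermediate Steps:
$Y = -5$ ($Y = -3 + \left(2 \cdot 1 - 4\right) = -3 + \left(2 - 4\right) = -3 - 2 = -5$)
$n{\left(E \right)} = -5$
$U{\left(5 \right)} \left(\left(n{\left(0 \right)} - -34\right) - 20\right) = \left(7 + 5\right) \left(\left(-5 - -34\right) - 20\right) = 12 \left(\left(-5 + 34\right) - 20\right) = 12 \left(29 - 20\right) = 12 \cdot 9 = 108$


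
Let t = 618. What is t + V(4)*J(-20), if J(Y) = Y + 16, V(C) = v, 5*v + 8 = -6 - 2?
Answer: 3154/5 ≈ 630.80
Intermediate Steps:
v = -16/5 (v = -8/5 + (-6 - 2)/5 = -8/5 + (⅕)*(-8) = -8/5 - 8/5 = -16/5 ≈ -3.2000)
V(C) = -16/5
J(Y) = 16 + Y
t + V(4)*J(-20) = 618 - 16*(16 - 20)/5 = 618 - 16/5*(-4) = 618 + 64/5 = 3154/5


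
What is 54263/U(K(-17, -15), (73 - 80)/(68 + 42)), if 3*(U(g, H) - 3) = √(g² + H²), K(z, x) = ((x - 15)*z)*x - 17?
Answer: -17727722100/711271976849 + 17906790*√711272956949/711271976849 ≈ 21.208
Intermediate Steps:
K(z, x) = -17 + x*z*(-15 + x) (K(z, x) = ((-15 + x)*z)*x - 17 = (z*(-15 + x))*x - 17 = x*z*(-15 + x) - 17 = -17 + x*z*(-15 + x))
U(g, H) = 3 + √(H² + g²)/3 (U(g, H) = 3 + √(g² + H²)/3 = 3 + √(H² + g²)/3)
54263/U(K(-17, -15), (73 - 80)/(68 + 42)) = 54263/(3 + √(((73 - 80)/(68 + 42))² + (-17 - 17*(-15)² - 15*(-15)*(-17))²)/3) = 54263/(3 + √((-7/110)² + (-17 - 17*225 - 3825)²)/3) = 54263/(3 + √((-7*1/110)² + (-17 - 3825 - 3825)²)/3) = 54263/(3 + √((-7/110)² + (-7667)²)/3) = 54263/(3 + √(49/12100 + 58782889)/3) = 54263/(3 + √(711272956949/12100)/3) = 54263/(3 + (√711272956949/110)/3) = 54263/(3 + √711272956949/330)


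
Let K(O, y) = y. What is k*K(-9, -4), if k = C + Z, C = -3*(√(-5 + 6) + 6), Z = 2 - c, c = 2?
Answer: 84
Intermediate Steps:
Z = 0 (Z = 2 - 1*2 = 2 - 2 = 0)
C = -21 (C = -3*(√1 + 6) = -3*(1 + 6) = -3*7 = -21)
k = -21 (k = -21 + 0 = -21)
k*K(-9, -4) = -21*(-4) = 84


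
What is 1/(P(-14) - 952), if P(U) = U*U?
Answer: -1/756 ≈ -0.0013228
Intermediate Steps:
P(U) = U²
1/(P(-14) - 952) = 1/((-14)² - 952) = 1/(196 - 952) = 1/(-756) = -1/756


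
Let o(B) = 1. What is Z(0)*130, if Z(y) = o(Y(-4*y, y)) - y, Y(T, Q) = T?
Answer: 130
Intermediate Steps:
Z(y) = 1 - y
Z(0)*130 = (1 - 1*0)*130 = (1 + 0)*130 = 1*130 = 130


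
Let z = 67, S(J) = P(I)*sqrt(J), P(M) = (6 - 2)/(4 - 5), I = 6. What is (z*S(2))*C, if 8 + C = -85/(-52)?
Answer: 22177*sqrt(2)/13 ≈ 2412.5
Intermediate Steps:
P(M) = -4 (P(M) = 4/(-1) = 4*(-1) = -4)
S(J) = -4*sqrt(J)
C = -331/52 (C = -8 - 85/(-52) = -8 - 85*(-1/52) = -8 + 85/52 = -331/52 ≈ -6.3654)
(z*S(2))*C = (67*(-4*sqrt(2)))*(-331/52) = -268*sqrt(2)*(-331/52) = 22177*sqrt(2)/13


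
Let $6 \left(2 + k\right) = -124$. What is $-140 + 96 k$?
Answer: $-2316$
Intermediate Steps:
$k = - \frac{68}{3}$ ($k = -2 + \frac{1}{6} \left(-124\right) = -2 - \frac{62}{3} = - \frac{68}{3} \approx -22.667$)
$-140 + 96 k = -140 + 96 \left(- \frac{68}{3}\right) = -140 - 2176 = -2316$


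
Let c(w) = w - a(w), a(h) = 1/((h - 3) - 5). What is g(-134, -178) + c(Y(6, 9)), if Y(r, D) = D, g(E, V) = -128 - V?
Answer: 58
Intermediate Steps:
a(h) = 1/(-8 + h) (a(h) = 1/((-3 + h) - 5) = 1/(-8 + h))
c(w) = w - 1/(-8 + w)
g(-134, -178) + c(Y(6, 9)) = (-128 - 1*(-178)) + (-1 + 9*(-8 + 9))/(-8 + 9) = (-128 + 178) + (-1 + 9*1)/1 = 50 + 1*(-1 + 9) = 50 + 1*8 = 50 + 8 = 58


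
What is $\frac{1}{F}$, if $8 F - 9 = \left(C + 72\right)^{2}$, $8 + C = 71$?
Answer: $\frac{4}{9117} \approx 0.00043874$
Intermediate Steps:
$C = 63$ ($C = -8 + 71 = 63$)
$F = \frac{9117}{4}$ ($F = \frac{9}{8} + \frac{\left(63 + 72\right)^{2}}{8} = \frac{9}{8} + \frac{135^{2}}{8} = \frac{9}{8} + \frac{1}{8} \cdot 18225 = \frac{9}{8} + \frac{18225}{8} = \frac{9117}{4} \approx 2279.3$)
$\frac{1}{F} = \frac{1}{\frac{9117}{4}} = \frac{4}{9117}$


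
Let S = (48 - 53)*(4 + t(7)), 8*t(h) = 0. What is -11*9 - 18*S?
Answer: 261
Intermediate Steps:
t(h) = 0 (t(h) = (⅛)*0 = 0)
S = -20 (S = (48 - 53)*(4 + 0) = -5*4 = -20)
-11*9 - 18*S = -11*9 - 18*(-20) = -99 + 360 = 261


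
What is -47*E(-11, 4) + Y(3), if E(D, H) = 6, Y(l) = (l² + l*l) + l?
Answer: -261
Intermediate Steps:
Y(l) = l + 2*l² (Y(l) = (l² + l²) + l = 2*l² + l = l + 2*l²)
-47*E(-11, 4) + Y(3) = -47*6 + 3*(1 + 2*3) = -282 + 3*(1 + 6) = -282 + 3*7 = -282 + 21 = -261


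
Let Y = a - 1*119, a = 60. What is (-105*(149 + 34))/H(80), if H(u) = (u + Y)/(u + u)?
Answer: -146400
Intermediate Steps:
Y = -59 (Y = 60 - 1*119 = 60 - 119 = -59)
H(u) = (-59 + u)/(2*u) (H(u) = (u - 59)/(u + u) = (-59 + u)/((2*u)) = (-59 + u)*(1/(2*u)) = (-59 + u)/(2*u))
(-105*(149 + 34))/H(80) = (-105*(149 + 34))/(((½)*(-59 + 80)/80)) = (-105*183)/(((½)*(1/80)*21)) = -19215/21/160 = -19215*160/21 = -146400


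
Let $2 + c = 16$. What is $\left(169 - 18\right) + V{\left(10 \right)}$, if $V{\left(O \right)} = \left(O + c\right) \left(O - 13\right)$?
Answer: $79$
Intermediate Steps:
$c = 14$ ($c = -2 + 16 = 14$)
$V{\left(O \right)} = \left(-13 + O\right) \left(14 + O\right)$ ($V{\left(O \right)} = \left(O + 14\right) \left(O - 13\right) = \left(14 + O\right) \left(-13 + O\right) = \left(-13 + O\right) \left(14 + O\right)$)
$\left(169 - 18\right) + V{\left(10 \right)} = \left(169 - 18\right) + \left(-182 + 10 + 10^{2}\right) = \left(169 + \left(-27 + 9\right)\right) + \left(-182 + 10 + 100\right) = \left(169 - 18\right) - 72 = 151 - 72 = 79$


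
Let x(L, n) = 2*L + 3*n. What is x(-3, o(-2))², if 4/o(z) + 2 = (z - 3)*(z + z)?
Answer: 256/9 ≈ 28.444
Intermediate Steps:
o(z) = 4/(-2 + 2*z*(-3 + z)) (o(z) = 4/(-2 + (z - 3)*(z + z)) = 4/(-2 + (-3 + z)*(2*z)) = 4/(-2 + 2*z*(-3 + z)))
x(-3, o(-2))² = (2*(-3) + 3*(2/(-1 + (-2)² - 3*(-2))))² = (-6 + 3*(2/(-1 + 4 + 6)))² = (-6 + 3*(2/9))² = (-6 + ⅔)² = (-16/3)² = 256/9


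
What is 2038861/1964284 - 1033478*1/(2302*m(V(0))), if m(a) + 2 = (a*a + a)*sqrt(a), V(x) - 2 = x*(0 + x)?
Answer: -467616681751/38435145028 - 1550217*sqrt(2)/39134 ≈ -68.188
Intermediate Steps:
V(x) = 2 + x**2 (V(x) = 2 + x*(0 + x) = 2 + x*x = 2 + x**2)
m(a) = -2 + sqrt(a)*(a + a**2) (m(a) = -2 + (a*a + a)*sqrt(a) = -2 + (a**2 + a)*sqrt(a) = -2 + (a + a**2)*sqrt(a) = -2 + sqrt(a)*(a + a**2))
2038861/1964284 - 1033478*1/(2302*m(V(0))) = 2038861/1964284 - 1033478*1/(2302*(-2 + (2 + 0**2)**(3/2) + (2 + 0**2)**(5/2))) = 2038861*(1/1964284) - 1033478*1/(2302*(-2 + (2 + 0)**(3/2) + (2 + 0)**(5/2))) = 2038861/1964284 - 1033478*1/(2302*(-2 + 2**(3/2) + 2**(5/2))) = 2038861/1964284 - 1033478*1/(2302*(-2 + 2*sqrt(2) + 4*sqrt(2))) = 2038861/1964284 - 1033478*1/(2302*(-2 + 6*sqrt(2))) = 2038861/1964284 - 1033478/(-4604 + 13812*sqrt(2))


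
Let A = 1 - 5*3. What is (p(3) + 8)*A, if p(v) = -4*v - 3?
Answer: 98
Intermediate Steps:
p(v) = -3 - 4*v
A = -14 (A = 1 - 15 = -14)
(p(3) + 8)*A = ((-3 - 4*3) + 8)*(-14) = ((-3 - 12) + 8)*(-14) = (-15 + 8)*(-14) = -7*(-14) = 98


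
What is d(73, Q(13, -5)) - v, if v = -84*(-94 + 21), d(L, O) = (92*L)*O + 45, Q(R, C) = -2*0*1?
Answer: -6087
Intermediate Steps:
Q(R, C) = 0 (Q(R, C) = 0*1 = 0)
d(L, O) = 45 + 92*L*O (d(L, O) = 92*L*O + 45 = 45 + 92*L*O)
v = 6132 (v = -84*(-73) = 6132)
d(73, Q(13, -5)) - v = (45 + 92*73*0) - 1*6132 = (45 + 0) - 6132 = 45 - 6132 = -6087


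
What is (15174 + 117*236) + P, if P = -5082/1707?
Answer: 24343540/569 ≈ 42783.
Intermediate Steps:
P = -1694/569 (P = -5082*1/1707 = -1694/569 ≈ -2.9772)
(15174 + 117*236) + P = (15174 + 117*236) - 1694/569 = (15174 + 27612) - 1694/569 = 42786 - 1694/569 = 24343540/569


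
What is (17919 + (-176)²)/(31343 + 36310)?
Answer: 48895/67653 ≈ 0.72273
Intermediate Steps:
(17919 + (-176)²)/(31343 + 36310) = (17919 + 30976)/67653 = 48895*(1/67653) = 48895/67653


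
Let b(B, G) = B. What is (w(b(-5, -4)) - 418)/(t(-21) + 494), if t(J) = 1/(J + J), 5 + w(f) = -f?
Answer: -17556/20747 ≈ -0.84619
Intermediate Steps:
w(f) = -5 - f
t(J) = 1/(2*J)
(w(b(-5, -4)) - 418)/(t(-21) + 494) = ((-5 - 1*(-5)) - 418)/((1/2)/(-21) + 494) = ((-5 + 5) - 418)/((1/2)*(-1/21) + 494) = (0 - 418)/(-1/42 + 494) = -418/20747/42 = -418*42/20747 = -17556/20747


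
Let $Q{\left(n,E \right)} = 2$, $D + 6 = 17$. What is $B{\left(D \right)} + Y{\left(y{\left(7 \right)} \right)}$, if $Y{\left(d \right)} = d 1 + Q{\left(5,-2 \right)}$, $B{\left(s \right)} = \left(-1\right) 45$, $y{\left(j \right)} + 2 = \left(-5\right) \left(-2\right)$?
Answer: $-35$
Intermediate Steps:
$y{\left(j \right)} = 8$ ($y{\left(j \right)} = -2 - -10 = -2 + 10 = 8$)
$D = 11$ ($D = -6 + 17 = 11$)
$B{\left(s \right)} = -45$
$Y{\left(d \right)} = 2 + d$ ($Y{\left(d \right)} = d 1 + 2 = d + 2 = 2 + d$)
$B{\left(D \right)} + Y{\left(y{\left(7 \right)} \right)} = -45 + \left(2 + 8\right) = -45 + 10 = -35$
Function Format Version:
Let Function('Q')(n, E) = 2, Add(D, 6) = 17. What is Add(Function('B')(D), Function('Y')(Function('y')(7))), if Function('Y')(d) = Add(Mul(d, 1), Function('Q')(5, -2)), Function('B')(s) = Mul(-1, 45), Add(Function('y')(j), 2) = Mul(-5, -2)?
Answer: -35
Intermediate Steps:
Function('y')(j) = 8 (Function('y')(j) = Add(-2, Mul(-5, -2)) = Add(-2, 10) = 8)
D = 11 (D = Add(-6, 17) = 11)
Function('B')(s) = -45
Function('Y')(d) = Add(2, d) (Function('Y')(d) = Add(Mul(d, 1), 2) = Add(d, 2) = Add(2, d))
Add(Function('B')(D), Function('Y')(Function('y')(7))) = Add(-45, Add(2, 8)) = Add(-45, 10) = -35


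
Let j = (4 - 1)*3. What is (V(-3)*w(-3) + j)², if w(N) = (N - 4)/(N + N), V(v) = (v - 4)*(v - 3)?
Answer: 3364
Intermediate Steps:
V(v) = (-4 + v)*(-3 + v)
w(N) = (-4 + N)/(2*N) (w(N) = (-4 + N)/((2*N)) = (-4 + N)*(1/(2*N)) = (-4 + N)/(2*N))
j = 9 (j = 3*3 = 9)
(V(-3)*w(-3) + j)² = ((12 + (-3)² - 7*(-3))*((½)*(-4 - 3)/(-3)) + 9)² = ((12 + 9 + 21)*((½)*(-⅓)*(-7)) + 9)² = (42*(7/6) + 9)² = (49 + 9)² = 58² = 3364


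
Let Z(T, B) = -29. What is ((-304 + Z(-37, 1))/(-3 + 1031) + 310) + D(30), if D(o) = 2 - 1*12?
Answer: 308067/1028 ≈ 299.68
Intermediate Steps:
D(o) = -10 (D(o) = 2 - 12 = -10)
((-304 + Z(-37, 1))/(-3 + 1031) + 310) + D(30) = ((-304 - 29)/(-3 + 1031) + 310) - 10 = (-333/1028 + 310) - 10 = 318347/1028 - 10 = 308067/1028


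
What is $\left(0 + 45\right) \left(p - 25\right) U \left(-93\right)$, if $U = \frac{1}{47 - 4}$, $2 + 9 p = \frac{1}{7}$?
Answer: $\frac{738420}{301} \approx 2453.2$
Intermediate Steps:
$p = - \frac{13}{63}$ ($p = - \frac{2}{9} + \frac{1}{9 \cdot 7} = - \frac{2}{9} + \frac{1}{9} \cdot \frac{1}{7} = - \frac{2}{9} + \frac{1}{63} = - \frac{13}{63} \approx -0.20635$)
$U = \frac{1}{43} \approx 0.023256$
$\left(0 + 45\right) \left(p - 25\right) U \left(-93\right) = \left(0 + 45\right) \left(- \frac{13}{63} - 25\right) \frac{1}{43} \left(-93\right) = 45 \left(- \frac{1588}{63}\right) \frac{1}{43} \left(-93\right) = \left(- \frac{7940}{7}\right) \frac{1}{43} \left(-93\right) = \left(- \frac{7940}{301}\right) \left(-93\right) = \frac{738420}{301}$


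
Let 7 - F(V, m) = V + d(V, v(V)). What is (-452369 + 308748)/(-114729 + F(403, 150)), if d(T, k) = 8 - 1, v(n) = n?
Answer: 143621/115132 ≈ 1.2474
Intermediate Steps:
d(T, k) = 7
F(V, m) = -V (F(V, m) = 7 - (V + 7) = 7 - (7 + V) = 7 + (-7 - V) = -V)
(-452369 + 308748)/(-114729 + F(403, 150)) = (-452369 + 308748)/(-114729 - 1*403) = -143621/(-114729 - 403) = -143621/(-115132) = -143621*(-1/115132) = 143621/115132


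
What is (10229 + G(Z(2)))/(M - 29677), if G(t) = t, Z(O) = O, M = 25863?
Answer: -10231/3814 ≈ -2.6825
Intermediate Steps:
(10229 + G(Z(2)))/(M - 29677) = (10229 + 2)/(25863 - 29677) = 10231/(-3814) = 10231*(-1/3814) = -10231/3814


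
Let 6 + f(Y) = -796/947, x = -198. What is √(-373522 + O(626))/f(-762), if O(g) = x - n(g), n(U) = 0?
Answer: -947*I*√93430/3239 ≈ -89.368*I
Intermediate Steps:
O(g) = -198 (O(g) = -198 - 1*0 = -198 + 0 = -198)
f(Y) = -6478/947 (f(Y) = -6 - 796/947 = -6478/947)
√(-373522 + O(626))/f(-762) = √(-373522 - 198)/(-6478/947) = √(-373720)*(-947/6478) = (2*I*√93430)*(-947/6478) = -947*I*√93430/3239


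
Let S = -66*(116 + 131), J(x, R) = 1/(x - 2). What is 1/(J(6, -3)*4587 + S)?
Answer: -4/60621 ≈ -6.5984e-5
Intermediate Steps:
J(x, R) = 1/(-2 + x)
S = -16302 (S = -66*247 = -16302)
1/(J(6, -3)*4587 + S) = 1/(4587/(-2 + 6) - 16302) = 1/(4587/4 - 16302) = 1/(-60621/4) = -4/60621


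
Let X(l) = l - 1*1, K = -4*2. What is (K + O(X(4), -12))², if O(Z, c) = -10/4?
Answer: 441/4 ≈ 110.25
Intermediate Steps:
K = -8
X(l) = -1 + l (X(l) = l - 1 = -1 + l)
O(Z, c) = -5/2 (O(Z, c) = -10*¼ = -5/2)
(K + O(X(4), -12))² = (-8 - 5/2)² = (-21/2)² = 441/4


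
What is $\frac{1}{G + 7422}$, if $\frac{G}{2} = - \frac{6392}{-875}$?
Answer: $\frac{875}{6507034} \approx 0.00013447$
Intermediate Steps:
$G = \frac{12784}{875}$ ($G = 2 \left(- \frac{6392}{-875}\right) = 2 \left(\left(-6392\right) \left(- \frac{1}{875}\right)\right) = 2 \cdot \frac{6392}{875} = \frac{12784}{875} \approx 14.61$)
$\frac{1}{G + 7422} = \frac{1}{\frac{12784}{875} + 7422} = \frac{1}{\frac{6507034}{875}} = \frac{875}{6507034}$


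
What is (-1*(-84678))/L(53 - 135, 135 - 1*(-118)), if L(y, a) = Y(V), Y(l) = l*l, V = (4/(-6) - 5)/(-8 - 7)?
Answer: 171472950/289 ≈ 5.9333e+5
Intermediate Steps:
V = 17/45 (V = (4*(-1/6) - 5)/(-15) = (-2/3 - 5)*(-1/15) = -17/3*(-1/15) = 17/45 ≈ 0.37778)
Y(l) = l**2
L(y, a) = 289/2025 (L(y, a) = (17/45)**2 = 289/2025)
(-1*(-84678))/L(53 - 135, 135 - 1*(-118)) = (-1*(-84678))/(289/2025) = 84678*(2025/289) = 171472950/289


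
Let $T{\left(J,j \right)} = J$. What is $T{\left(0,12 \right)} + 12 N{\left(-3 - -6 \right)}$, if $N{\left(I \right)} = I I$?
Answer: $108$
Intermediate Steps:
$N{\left(I \right)} = I^{2}$
$T{\left(0,12 \right)} + 12 N{\left(-3 - -6 \right)} = 0 + 12 \left(-3 - -6\right)^{2} = 0 + 12 \left(-3 + 6\right)^{2} = 0 + 12 \cdot 3^{2} = 0 + 12 \cdot 9 = 0 + 108 = 108$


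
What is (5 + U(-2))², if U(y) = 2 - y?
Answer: 81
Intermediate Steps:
(5 + U(-2))² = (5 + (2 - 1*(-2)))² = (5 + (2 + 2))² = (5 + 4)² = 9² = 81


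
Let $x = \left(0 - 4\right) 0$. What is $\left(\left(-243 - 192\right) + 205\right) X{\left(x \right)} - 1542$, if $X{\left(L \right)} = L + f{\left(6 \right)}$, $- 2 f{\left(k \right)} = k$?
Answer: $-852$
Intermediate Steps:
$f{\left(k \right)} = - \frac{k}{2}$
$x = 0$ ($x = \left(0 - 4\right) 0 = \left(-4\right) 0 = 0$)
$X{\left(L \right)} = -3 + L$ ($X{\left(L \right)} = L - 3 = -3 + L$)
$\left(\left(-243 - 192\right) + 205\right) X{\left(x \right)} - 1542 = \left(\left(-243 - 192\right) + 205\right) \left(-3 + 0\right) - 1542 = \left(-435 + 205\right) \left(-3\right) - 1542 = \left(-230\right) \left(-3\right) - 1542 = 690 - 1542 = -852$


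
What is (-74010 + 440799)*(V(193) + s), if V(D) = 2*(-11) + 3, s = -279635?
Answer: -102574011006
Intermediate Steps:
V(D) = -19 (V(D) = -22 + 3 = -19)
(-74010 + 440799)*(V(193) + s) = (-74010 + 440799)*(-19 - 279635) = 366789*(-279654) = -102574011006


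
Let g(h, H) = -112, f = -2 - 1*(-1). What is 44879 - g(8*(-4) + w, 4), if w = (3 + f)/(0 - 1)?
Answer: 44991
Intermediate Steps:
f = -1 (f = -2 + 1 = -1)
w = -2 (w = (3 - 1)/(0 - 1) = 2/(-1) = 2*(-1) = -2)
44879 - g(8*(-4) + w, 4) = 44879 - 1*(-112) = 44879 + 112 = 44991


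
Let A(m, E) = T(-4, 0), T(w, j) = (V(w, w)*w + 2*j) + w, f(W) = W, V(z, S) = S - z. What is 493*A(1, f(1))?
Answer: -1972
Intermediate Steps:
T(w, j) = w + 2*j (T(w, j) = ((w - w)*w + 2*j) + w = (0*w + 2*j) + w = (0 + 2*j) + w = 2*j + w = w + 2*j)
A(m, E) = -4 (A(m, E) = -4 + 2*0 = -4 + 0 = -4)
493*A(1, f(1)) = 493*(-4) = -1972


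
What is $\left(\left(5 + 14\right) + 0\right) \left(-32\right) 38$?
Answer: $-23104$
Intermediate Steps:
$\left(\left(5 + 14\right) + 0\right) \left(-32\right) 38 = \left(19 + 0\right) \left(-32\right) 38 = 19 \left(-32\right) 38 = \left(-608\right) 38 = -23104$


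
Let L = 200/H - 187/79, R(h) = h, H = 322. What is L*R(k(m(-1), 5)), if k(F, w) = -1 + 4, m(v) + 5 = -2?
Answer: -66621/12719 ≈ -5.2379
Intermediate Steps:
m(v) = -7 (m(v) = -5 - 2 = -7)
k(F, w) = 3
L = -22207/12719 (L = 200/322 - 187/79 = 200*(1/322) - 187*1/79 = 100/161 - 187/79 = -22207/12719 ≈ -1.7460)
L*R(k(m(-1), 5)) = -22207/12719*3 = -66621/12719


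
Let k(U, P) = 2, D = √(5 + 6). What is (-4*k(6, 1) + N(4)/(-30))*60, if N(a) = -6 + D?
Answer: -468 - 2*√11 ≈ -474.63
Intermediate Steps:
D = √11 ≈ 3.3166
N(a) = -6 + √11
(-4*k(6, 1) + N(4)/(-30))*60 = (-4*2 + (-6 + √11)/(-30))*60 = (-8 + (-6 + √11)*(-1/30))*60 = (-8 + (⅕ - √11/30))*60 = (-39/5 - √11/30)*60 = -468 - 2*√11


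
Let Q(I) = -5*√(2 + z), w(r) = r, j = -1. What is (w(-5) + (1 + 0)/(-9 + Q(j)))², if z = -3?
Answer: 72624/2809 - 2695*I/5618 ≈ 25.854 - 0.47971*I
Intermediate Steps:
Q(I) = -5*I (Q(I) = -5*√(2 - 3) = -5*I)
(w(-5) + (1 + 0)/(-9 + Q(j)))² = (-5 + (1 + 0)/(-9 - 5*I))² = (-5 + 1*((-9 + 5*I)/106))² = (-5 + (-9 + 5*I)/106)²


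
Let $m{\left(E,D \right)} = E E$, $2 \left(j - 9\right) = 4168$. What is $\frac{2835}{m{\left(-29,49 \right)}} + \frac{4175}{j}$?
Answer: $\frac{9444830}{1760213} \approx 5.3657$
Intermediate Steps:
$j = 2093$ ($j = 9 + \frac{1}{2} \cdot 4168 = 9 + 2084 = 2093$)
$m{\left(E,D \right)} = E^{2}$
$\frac{2835}{m{\left(-29,49 \right)}} + \frac{4175}{j} = \frac{2835}{\left(-29\right)^{2}} + \frac{4175}{2093} = \frac{2835}{841} + 4175 \cdot \frac{1}{2093} = 2835 \cdot \frac{1}{841} + \frac{4175}{2093} = \frac{2835}{841} + \frac{4175}{2093} = \frac{9444830}{1760213}$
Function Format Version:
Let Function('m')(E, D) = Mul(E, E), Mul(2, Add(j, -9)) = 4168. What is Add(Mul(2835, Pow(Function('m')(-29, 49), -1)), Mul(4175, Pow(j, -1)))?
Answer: Rational(9444830, 1760213) ≈ 5.3657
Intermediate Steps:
j = 2093 (j = Add(9, Mul(Rational(1, 2), 4168)) = Add(9, 2084) = 2093)
Function('m')(E, D) = Pow(E, 2)
Add(Mul(2835, Pow(Function('m')(-29, 49), -1)), Mul(4175, Pow(j, -1))) = Add(Mul(2835, Pow(Pow(-29, 2), -1)), Mul(4175, Pow(2093, -1))) = Add(Mul(2835, Pow(841, -1)), Mul(4175, Rational(1, 2093))) = Add(Mul(2835, Rational(1, 841)), Rational(4175, 2093)) = Add(Rational(2835, 841), Rational(4175, 2093)) = Rational(9444830, 1760213)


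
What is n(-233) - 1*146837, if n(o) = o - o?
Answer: -146837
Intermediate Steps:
n(o) = 0
n(-233) - 1*146837 = 0 - 1*146837 = 0 - 146837 = -146837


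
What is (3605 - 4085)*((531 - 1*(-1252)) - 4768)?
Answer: 1432800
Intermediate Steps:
(3605 - 4085)*((531 - 1*(-1252)) - 4768) = -480*((531 + 1252) - 4768) = -480*(1783 - 4768) = -480*(-2985) = 1432800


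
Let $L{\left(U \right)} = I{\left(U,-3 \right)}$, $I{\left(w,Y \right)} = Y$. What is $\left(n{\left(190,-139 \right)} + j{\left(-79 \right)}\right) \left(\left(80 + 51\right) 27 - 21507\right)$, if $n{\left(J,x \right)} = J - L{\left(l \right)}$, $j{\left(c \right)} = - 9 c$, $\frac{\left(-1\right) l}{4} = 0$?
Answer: $-16244880$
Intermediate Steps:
$l = 0$ ($l = \left(-4\right) 0 = 0$)
$L{\left(U \right)} = -3$
$n{\left(J,x \right)} = 3 + J$ ($n{\left(J,x \right)} = J - -3 = J + 3 = 3 + J$)
$\left(n{\left(190,-139 \right)} + j{\left(-79 \right)}\right) \left(\left(80 + 51\right) 27 - 21507\right) = \left(\left(3 + 190\right) - -711\right) \left(\left(80 + 51\right) 27 - 21507\right) = \left(193 + 711\right) \left(131 \cdot 27 - 21507\right) = 904 \left(3537 - 21507\right) = 904 \left(-17970\right) = -16244880$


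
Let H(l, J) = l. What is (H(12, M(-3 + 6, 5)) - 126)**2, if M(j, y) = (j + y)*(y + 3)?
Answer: 12996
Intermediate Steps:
M(j, y) = (3 + y)*(j + y) (M(j, y) = (j + y)*(3 + y) = (3 + y)*(j + y))
(H(12, M(-3 + 6, 5)) - 126)**2 = (12 - 126)**2 = (-114)**2 = 12996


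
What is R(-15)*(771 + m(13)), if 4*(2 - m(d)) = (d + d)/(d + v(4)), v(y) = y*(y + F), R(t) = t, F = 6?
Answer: -1228875/106 ≈ -11593.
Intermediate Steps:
v(y) = y*(6 + y) (v(y) = y*(y + 6) = y*(6 + y))
m(d) = 2 - d/(2*(40 + d)) (m(d) = 2 - (d + d)/(4*(d + 4*(6 + 4))) = 2 - 2*d/(4*(d + 4*10)) = 2 - 2*d/(4*(d + 40)) = 2 - 2*d/(4*(40 + d)) = 2 - d/(2*(40 + d)))
R(-15)*(771 + m(13)) = -15*(771 + (160 + 3*13)/(2*(40 + 13))) = -15*(771 + (½)*(160 + 39)/53) = -15*(771 + (½)*(1/53)*199) = -15*(771 + 199/106) = -15*81925/106 = -1228875/106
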